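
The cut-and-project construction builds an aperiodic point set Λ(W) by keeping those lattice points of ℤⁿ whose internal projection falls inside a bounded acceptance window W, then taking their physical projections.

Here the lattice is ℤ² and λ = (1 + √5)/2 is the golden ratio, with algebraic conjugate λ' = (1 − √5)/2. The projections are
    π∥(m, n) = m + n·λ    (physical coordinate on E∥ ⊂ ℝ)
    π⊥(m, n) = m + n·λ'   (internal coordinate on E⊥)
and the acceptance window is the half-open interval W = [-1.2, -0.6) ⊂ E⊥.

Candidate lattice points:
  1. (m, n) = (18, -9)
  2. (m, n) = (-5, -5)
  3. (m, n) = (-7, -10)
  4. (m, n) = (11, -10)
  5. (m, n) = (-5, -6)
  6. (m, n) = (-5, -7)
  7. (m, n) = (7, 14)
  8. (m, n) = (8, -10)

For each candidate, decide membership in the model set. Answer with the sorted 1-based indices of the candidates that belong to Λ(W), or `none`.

λ' = (1−√5)/2 ≈ -0.618034.
candidate 1: (m,n)=(18,-9) → π∥ = 18-9·λ ≈ 3.437694, π⊥ = 18-9·λ' ≈ 23.562306 ∉ [-1.2, -0.6) ⇒ out
candidate 2: (m,n)=(-5,-5) → π∥ = -5-5·λ ≈ -13.090170, π⊥ = -5-5·λ' ≈ -1.909830 ∉ [-1.2, -0.6) ⇒ out
candidate 3: (m,n)=(-7,-10) → π∥ = -7-10·λ ≈ -23.180340, π⊥ = -7-10·λ' ≈ -0.819660 ∈ [-1.2, -0.6) ⇒ IN Λ
candidate 4: (m,n)=(11,-10) → π∥ = 11-10·λ ≈ -5.180340, π⊥ = 11-10·λ' ≈ 17.180340 ∉ [-1.2, -0.6) ⇒ out
candidate 5: (m,n)=(-5,-6) → π∥ = -5-6·λ ≈ -14.708204, π⊥ = -5-6·λ' ≈ -1.291796 ∉ [-1.2, -0.6) ⇒ out
candidate 6: (m,n)=(-5,-7) → π∥ = -5-7·λ ≈ -16.326238, π⊥ = -5-7·λ' ≈ -0.673762 ∈ [-1.2, -0.6) ⇒ IN Λ
candidate 7: (m,n)=(7,14) → π∥ = 7+14·λ ≈ 29.652476, π⊥ = 7+14·λ' ≈ -1.652476 ∉ [-1.2, -0.6) ⇒ out
candidate 8: (m,n)=(8,-10) → π∥ = 8-10·λ ≈ -8.180340, π⊥ = 8-10·λ' ≈ 14.180340 ∉ [-1.2, -0.6) ⇒ out

3, 6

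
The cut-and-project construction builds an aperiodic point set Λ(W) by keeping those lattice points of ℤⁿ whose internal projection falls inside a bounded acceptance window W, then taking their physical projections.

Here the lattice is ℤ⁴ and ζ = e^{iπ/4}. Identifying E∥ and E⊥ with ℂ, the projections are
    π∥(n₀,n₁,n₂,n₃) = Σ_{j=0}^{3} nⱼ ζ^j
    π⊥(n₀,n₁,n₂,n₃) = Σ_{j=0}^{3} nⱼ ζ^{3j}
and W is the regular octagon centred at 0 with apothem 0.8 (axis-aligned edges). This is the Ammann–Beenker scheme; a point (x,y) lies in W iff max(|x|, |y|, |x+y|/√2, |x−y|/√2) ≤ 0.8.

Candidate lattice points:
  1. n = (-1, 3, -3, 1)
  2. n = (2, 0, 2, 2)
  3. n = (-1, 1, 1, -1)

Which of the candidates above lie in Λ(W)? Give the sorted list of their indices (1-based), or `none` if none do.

none

With ζ = e^{iπ/4} the internal vectors are ζ^0,ζ^3,ζ^6,ζ^9.
candidate 1: n = (-1, 3, -3, 1) → π⊥ ≈ (-2.41421, +5.82843); max(|x|,|y|,|x±y|/√2) = 5.82843 > 0.8 ⇒ ∉ W
candidate 2: n = (2, 0, 2, 2) → π⊥ ≈ (+3.41421, -0.58579); max(|x|,|y|,|x±y|/√2) = 3.41421 > 0.8 ⇒ ∉ W
candidate 3: n = (-1, 1, 1, -1) → π⊥ ≈ (-2.41421, -1.00000); max(|x|,|y|,|x±y|/√2) = 2.41421 > 0.8 ⇒ ∉ W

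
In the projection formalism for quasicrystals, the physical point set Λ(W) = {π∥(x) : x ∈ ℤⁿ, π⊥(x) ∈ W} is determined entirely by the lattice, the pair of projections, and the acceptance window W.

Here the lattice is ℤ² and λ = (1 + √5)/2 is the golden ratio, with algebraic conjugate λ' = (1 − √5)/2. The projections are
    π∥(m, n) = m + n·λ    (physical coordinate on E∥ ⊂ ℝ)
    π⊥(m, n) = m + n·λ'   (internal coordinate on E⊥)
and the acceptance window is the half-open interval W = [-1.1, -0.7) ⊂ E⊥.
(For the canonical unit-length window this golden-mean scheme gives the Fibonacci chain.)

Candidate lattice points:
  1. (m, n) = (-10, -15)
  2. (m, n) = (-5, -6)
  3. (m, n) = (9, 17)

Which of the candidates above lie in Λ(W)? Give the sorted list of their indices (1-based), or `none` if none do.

Numerically λ ≈ 1.618034 and λ' = −1/λ ≈ -0.618034.
#1 (-10,-15): internal coord -10 + (-15)·λ' = -0.729490; -0.729490 ∈ [-1.1, -0.7) → IN Λ
#2 (-5,-6): internal coord -5 + (-6)·λ' = -1.291796; -1.291796 ∉ [-1.1, -0.7) → out
#3 (9,17): internal coord 9 + (17)·λ' = -1.506578; -1.506578 ∉ [-1.1, -0.7) → out

1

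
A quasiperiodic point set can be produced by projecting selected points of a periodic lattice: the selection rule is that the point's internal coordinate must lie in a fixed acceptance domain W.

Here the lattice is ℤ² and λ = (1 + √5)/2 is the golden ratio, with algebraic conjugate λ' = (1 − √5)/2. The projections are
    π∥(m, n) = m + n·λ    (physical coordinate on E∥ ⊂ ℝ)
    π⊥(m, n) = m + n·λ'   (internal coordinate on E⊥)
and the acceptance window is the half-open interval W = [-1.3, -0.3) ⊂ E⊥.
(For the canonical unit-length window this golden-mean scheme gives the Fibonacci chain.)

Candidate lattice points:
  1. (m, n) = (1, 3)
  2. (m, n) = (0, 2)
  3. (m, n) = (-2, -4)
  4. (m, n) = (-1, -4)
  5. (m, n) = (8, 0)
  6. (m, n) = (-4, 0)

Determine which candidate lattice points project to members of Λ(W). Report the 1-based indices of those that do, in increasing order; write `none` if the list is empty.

1, 2

Numerically λ ≈ 1.61803 and λ' = −1/λ ≈ -0.61803.
[1] lift (1,3): star map gives -0.85410; window check -1.3 ≤ -0.85410 < -0.3 is true → IN Λ
[2] lift (0,2): star map gives -1.23607; window check -1.3 ≤ -1.23607 < -0.3 is true → IN Λ
[3] lift (-2,-4): star map gives 0.47214; window check -1.3 ≤ 0.47214 < -0.3 is false → out
[4] lift (-1,-4): star map gives 1.47214; window check -1.3 ≤ 1.47214 < -0.3 is false → out
[5] lift (8,0): star map gives 8.00000; window check -1.3 ≤ 8.00000 < -0.3 is false → out
[6] lift (-4,0): star map gives -4.00000; window check -1.3 ≤ -4.00000 < -0.3 is false → out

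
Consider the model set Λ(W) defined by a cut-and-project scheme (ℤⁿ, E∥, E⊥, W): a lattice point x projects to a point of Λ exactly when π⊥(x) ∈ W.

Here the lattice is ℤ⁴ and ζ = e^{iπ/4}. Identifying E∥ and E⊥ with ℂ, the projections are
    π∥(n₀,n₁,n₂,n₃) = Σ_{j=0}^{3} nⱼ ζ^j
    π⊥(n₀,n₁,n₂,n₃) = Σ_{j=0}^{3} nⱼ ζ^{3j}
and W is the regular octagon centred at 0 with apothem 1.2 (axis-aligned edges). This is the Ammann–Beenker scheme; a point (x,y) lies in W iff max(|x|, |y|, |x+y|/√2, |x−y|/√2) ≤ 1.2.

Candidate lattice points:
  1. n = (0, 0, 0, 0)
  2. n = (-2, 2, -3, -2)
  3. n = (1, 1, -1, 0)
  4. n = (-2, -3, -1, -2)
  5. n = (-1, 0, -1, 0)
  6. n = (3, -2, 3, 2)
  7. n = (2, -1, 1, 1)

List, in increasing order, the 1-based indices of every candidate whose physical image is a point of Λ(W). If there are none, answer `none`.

π⊥(n) = n₀ + n₁ζ³ + n₂ζ⁶ + n₃ζ⁹ where ζ = e^{iπ/4}.
#1 (0, 0, 0, 0): internal (0.000000, 0.000000); octagon support 0.000000 vs apothem 1.2 → ∈ W
#2 (-2, 2, -3, -2): internal (-4.828427, 3.000000); octagon support 5.535534 vs apothem 1.2 → ∉ W
#3 (1, 1, -1, 0): internal (0.292893, 1.707107); octagon support 1.707107 vs apothem 1.2 → ∉ W
#4 (-2, -3, -1, -2): internal (-1.292893, -2.535534); octagon support 2.707107 vs apothem 1.2 → ∉ W
#5 (-1, 0, -1, 0): internal (-1.000000, 1.000000); octagon support 1.414214 vs apothem 1.2 → ∉ W
#6 (3, -2, 3, 2): internal (5.828427, -3.000000); octagon support 6.242641 vs apothem 1.2 → ∉ W
#7 (2, -1, 1, 1): internal (3.414214, -1.000000); octagon support 3.414214 vs apothem 1.2 → ∉ W

1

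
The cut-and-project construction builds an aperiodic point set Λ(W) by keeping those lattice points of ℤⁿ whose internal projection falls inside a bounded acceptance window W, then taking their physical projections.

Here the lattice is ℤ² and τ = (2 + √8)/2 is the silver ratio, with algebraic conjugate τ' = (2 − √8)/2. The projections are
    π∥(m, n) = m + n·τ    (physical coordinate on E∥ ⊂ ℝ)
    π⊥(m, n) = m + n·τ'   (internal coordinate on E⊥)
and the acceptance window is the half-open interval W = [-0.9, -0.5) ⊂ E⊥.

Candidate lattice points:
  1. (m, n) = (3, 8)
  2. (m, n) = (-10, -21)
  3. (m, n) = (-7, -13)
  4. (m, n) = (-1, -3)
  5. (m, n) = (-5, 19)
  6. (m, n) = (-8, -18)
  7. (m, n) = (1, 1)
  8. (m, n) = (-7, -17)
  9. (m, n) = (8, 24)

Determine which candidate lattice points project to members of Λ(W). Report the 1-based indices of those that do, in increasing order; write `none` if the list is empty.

Numerically τ ≈ 2.41421 and τ' = −1/τ ≈ -0.41421.
[1] lift (3,8): star map gives -0.31371; window check -0.9 ≤ -0.31371 < -0.5 is false → out
[2] lift (-10,-21): star map gives -1.30152; window check -0.9 ≤ -1.30152 < -0.5 is false → out
[3] lift (-7,-13): star map gives -1.61522; window check -0.9 ≤ -1.61522 < -0.5 is false → out
[4] lift (-1,-3): star map gives 0.24264; window check -0.9 ≤ 0.24264 < -0.5 is false → out
[5] lift (-5,19): star map gives -12.87006; window check -0.9 ≤ -12.87006 < -0.5 is false → out
[6] lift (-8,-18): star map gives -0.54416; window check -0.9 ≤ -0.54416 < -0.5 is true → IN Λ
[7] lift (1,1): star map gives 0.58579; window check -0.9 ≤ 0.58579 < -0.5 is false → out
[8] lift (-7,-17): star map gives 0.04163; window check -0.9 ≤ 0.04163 < -0.5 is false → out
[9] lift (8,24): star map gives -1.94113; window check -0.9 ≤ -1.94113 < -0.5 is false → out

6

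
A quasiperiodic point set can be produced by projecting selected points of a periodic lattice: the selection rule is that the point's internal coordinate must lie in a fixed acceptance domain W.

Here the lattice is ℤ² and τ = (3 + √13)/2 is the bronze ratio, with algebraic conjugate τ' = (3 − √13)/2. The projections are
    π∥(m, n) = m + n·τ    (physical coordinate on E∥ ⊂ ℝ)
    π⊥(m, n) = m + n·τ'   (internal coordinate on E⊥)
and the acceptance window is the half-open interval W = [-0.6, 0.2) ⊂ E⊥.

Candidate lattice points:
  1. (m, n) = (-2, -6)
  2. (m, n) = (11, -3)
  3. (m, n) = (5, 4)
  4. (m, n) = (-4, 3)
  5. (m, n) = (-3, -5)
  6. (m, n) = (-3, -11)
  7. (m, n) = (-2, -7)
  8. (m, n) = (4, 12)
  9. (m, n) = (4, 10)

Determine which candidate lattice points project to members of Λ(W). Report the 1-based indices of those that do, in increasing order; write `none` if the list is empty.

τ' = (3−√13)/2 ≈ -0.30278.
#1 (-2,-6): internal coord -2 + (-6)·τ' = -0.18335; -0.18335 ∈ [-0.6, 0.2) → IN Λ
#2 (11,-3): internal coord 11 + (-3)·τ' = +11.90833; +11.90833 ∉ [-0.6, 0.2) → out
#3 (5,4): internal coord 5 + (4)·τ' = +3.78890; +3.78890 ∉ [-0.6, 0.2) → out
#4 (-4,3): internal coord -4 + (3)·τ' = -4.90833; -4.90833 ∉ [-0.6, 0.2) → out
#5 (-3,-5): internal coord -3 + (-5)·τ' = -1.48612; -1.48612 ∉ [-0.6, 0.2) → out
#6 (-3,-11): internal coord -3 + (-11)·τ' = +0.33053; +0.33053 ∉ [-0.6, 0.2) → out
#7 (-2,-7): internal coord -2 + (-7)·τ' = +0.11943; +0.11943 ∈ [-0.6, 0.2) → IN Λ
#8 (4,12): internal coord 4 + (12)·τ' = +0.36669; +0.36669 ∉ [-0.6, 0.2) → out
#9 (4,10): internal coord 4 + (10)·τ' = +0.97224; +0.97224 ∉ [-0.6, 0.2) → out

1, 7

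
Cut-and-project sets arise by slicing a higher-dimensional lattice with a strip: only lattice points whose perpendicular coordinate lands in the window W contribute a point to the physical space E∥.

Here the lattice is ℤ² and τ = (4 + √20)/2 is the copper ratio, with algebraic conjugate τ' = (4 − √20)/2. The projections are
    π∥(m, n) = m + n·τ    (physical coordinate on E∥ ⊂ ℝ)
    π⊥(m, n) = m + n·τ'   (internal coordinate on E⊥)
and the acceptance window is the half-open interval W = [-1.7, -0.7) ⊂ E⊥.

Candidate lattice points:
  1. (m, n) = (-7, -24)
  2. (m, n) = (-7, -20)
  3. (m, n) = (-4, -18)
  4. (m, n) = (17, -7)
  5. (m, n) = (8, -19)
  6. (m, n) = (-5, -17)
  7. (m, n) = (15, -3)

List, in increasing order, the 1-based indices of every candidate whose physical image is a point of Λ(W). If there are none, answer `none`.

τ' = (4−√20)/2 ≈ -0.236068.
candidate 1: (m,n)=(-7,-24) → π∥ = -7-24·τ ≈ -108.665631, π⊥ = -7-24·τ' ≈ -1.334369 ∈ [-1.7, -0.7) ⇒ IN Λ
candidate 2: (m,n)=(-7,-20) → π∥ = -7-20·τ ≈ -91.721360, π⊥ = -7-20·τ' ≈ -2.278640 ∉ [-1.7, -0.7) ⇒ out
candidate 3: (m,n)=(-4,-18) → π∥ = -4-18·τ ≈ -80.249224, π⊥ = -4-18·τ' ≈ 0.249224 ∉ [-1.7, -0.7) ⇒ out
candidate 4: (m,n)=(17,-7) → π∥ = 17-7·τ ≈ -12.652476, π⊥ = 17-7·τ' ≈ 18.652476 ∉ [-1.7, -0.7) ⇒ out
candidate 5: (m,n)=(8,-19) → π∥ = 8-19·τ ≈ -72.485292, π⊥ = 8-19·τ' ≈ 12.485292 ∉ [-1.7, -0.7) ⇒ out
candidate 6: (m,n)=(-5,-17) → π∥ = -5-17·τ ≈ -77.013156, π⊥ = -5-17·τ' ≈ -0.986844 ∈ [-1.7, -0.7) ⇒ IN Λ
candidate 7: (m,n)=(15,-3) → π∥ = 15-3·τ ≈ 2.291796, π⊥ = 15-3·τ' ≈ 15.708204 ∉ [-1.7, -0.7) ⇒ out

1, 6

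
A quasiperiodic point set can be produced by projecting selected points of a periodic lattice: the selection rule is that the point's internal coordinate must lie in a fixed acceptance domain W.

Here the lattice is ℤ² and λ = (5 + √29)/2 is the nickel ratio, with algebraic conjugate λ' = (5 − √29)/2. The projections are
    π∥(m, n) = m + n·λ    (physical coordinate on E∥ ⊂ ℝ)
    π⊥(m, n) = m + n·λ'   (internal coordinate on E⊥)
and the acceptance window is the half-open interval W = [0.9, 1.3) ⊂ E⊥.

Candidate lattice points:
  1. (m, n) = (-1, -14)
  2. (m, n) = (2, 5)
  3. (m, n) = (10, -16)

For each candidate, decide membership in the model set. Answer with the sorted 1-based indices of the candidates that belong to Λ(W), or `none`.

2

λ' = (5−√29)/2 ≈ -0.19258.
candidate 1: (m,n)=(-1,-14) → π∥ = -1-14·λ ≈ -73.69615, π⊥ = -1-14·λ' ≈ 1.69615 ∉ [0.9, 1.3) ⇒ out
candidate 2: (m,n)=(2,5) → π∥ = 2+5·λ ≈ 27.96291, π⊥ = 2+5·λ' ≈ 1.03709 ∈ [0.9, 1.3) ⇒ IN Λ
candidate 3: (m,n)=(10,-16) → π∥ = 10-16·λ ≈ -73.08132, π⊥ = 10-16·λ' ≈ 13.08132 ∉ [0.9, 1.3) ⇒ out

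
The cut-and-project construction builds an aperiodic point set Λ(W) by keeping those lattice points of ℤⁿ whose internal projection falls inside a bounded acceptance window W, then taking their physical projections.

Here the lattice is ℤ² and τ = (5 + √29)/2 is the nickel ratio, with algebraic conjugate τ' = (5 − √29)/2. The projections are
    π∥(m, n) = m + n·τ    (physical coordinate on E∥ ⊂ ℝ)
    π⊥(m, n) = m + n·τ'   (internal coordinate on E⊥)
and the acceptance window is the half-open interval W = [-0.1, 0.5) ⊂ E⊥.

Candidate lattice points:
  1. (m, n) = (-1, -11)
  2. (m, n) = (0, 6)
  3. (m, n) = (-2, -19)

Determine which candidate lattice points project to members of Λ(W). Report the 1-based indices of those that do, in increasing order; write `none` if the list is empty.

Compute τ' = (5−√29)/2 = -0.19258, so π⊥(m,n) = m -0.19258·n.
#1 (-1,-11): internal coord -1 + (-11)·τ' = +1.11841; +1.11841 ∉ [-0.1, 0.5) → out
#2 (0,6): internal coord 0 + (6)·τ' = -1.15549; -1.15549 ∉ [-0.1, 0.5) → out
#3 (-2,-19): internal coord -2 + (-19)·τ' = +1.65907; +1.65907 ∉ [-0.1, 0.5) → out

none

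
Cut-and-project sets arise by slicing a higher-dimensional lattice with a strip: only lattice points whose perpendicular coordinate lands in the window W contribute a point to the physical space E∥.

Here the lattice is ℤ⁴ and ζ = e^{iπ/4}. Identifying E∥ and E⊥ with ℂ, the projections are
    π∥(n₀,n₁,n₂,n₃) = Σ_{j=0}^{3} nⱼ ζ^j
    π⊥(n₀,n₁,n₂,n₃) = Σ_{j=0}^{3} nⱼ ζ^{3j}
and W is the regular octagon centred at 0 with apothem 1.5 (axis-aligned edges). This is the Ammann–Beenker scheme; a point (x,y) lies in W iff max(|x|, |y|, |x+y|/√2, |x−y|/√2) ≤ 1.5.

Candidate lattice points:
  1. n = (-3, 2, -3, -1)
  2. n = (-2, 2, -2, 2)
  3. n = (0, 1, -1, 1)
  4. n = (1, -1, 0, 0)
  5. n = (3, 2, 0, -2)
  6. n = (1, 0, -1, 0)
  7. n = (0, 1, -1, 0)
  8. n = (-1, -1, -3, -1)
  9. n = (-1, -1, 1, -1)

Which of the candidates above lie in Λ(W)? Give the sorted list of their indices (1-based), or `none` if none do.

With ζ = e^{iπ/4} the internal vectors are ζ^0,ζ^3,ζ^6,ζ^9.
#1 (-3, 2, -3, -1): internal (-5.1213, 3.7071); octagon support 6.2426 vs apothem 1.5 → ∉ W
#2 (-2, 2, -2, 2): internal (-2.0000, 4.8284); octagon support 4.8284 vs apothem 1.5 → ∉ W
#3 (0, 1, -1, 1): internal (0.0000, 2.4142); octagon support 2.4142 vs apothem 1.5 → ∉ W
#4 (1, -1, 0, 0): internal (1.7071, -0.7071); octagon support 1.7071 vs apothem 1.5 → ∉ W
#5 (3, 2, 0, -2): internal (0.1716, 0.0000); octagon support 0.1716 vs apothem 1.5 → ∈ W
#6 (1, 0, -1, 0): internal (1.0000, 1.0000); octagon support 1.4142 vs apothem 1.5 → ∈ W
#7 (0, 1, -1, 0): internal (-0.7071, 1.7071); octagon support 1.7071 vs apothem 1.5 → ∉ W
#8 (-1, -1, -3, -1): internal (-1.0000, 1.5858); octagon support 1.8284 vs apothem 1.5 → ∉ W
#9 (-1, -1, 1, -1): internal (-1.0000, -2.4142); octagon support 2.4142 vs apothem 1.5 → ∉ W

5, 6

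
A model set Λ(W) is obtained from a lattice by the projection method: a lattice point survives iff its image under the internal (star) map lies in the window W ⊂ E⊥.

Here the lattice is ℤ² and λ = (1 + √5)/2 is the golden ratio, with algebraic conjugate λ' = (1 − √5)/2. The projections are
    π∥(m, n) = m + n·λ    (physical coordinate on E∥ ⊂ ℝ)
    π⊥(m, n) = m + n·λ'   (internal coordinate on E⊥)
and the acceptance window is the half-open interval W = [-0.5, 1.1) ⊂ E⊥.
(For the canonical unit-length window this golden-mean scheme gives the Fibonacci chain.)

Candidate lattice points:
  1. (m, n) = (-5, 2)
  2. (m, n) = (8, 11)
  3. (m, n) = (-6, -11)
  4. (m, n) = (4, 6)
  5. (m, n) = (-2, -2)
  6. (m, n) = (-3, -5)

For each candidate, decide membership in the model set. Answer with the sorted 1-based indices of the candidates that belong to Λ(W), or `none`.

Numerically λ ≈ 1.61803 and λ' = −1/λ ≈ -0.61803.
candidate 1: (m,n)=(-5,2) → π∥ = -5+2·λ ≈ -1.76393, π⊥ = -5+2·λ' ≈ -6.23607 ∉ [-0.5, 1.1) ⇒ out
candidate 2: (m,n)=(8,11) → π∥ = 8+11·λ ≈ 25.79837, π⊥ = 8+11·λ' ≈ 1.20163 ∉ [-0.5, 1.1) ⇒ out
candidate 3: (m,n)=(-6,-11) → π∥ = -6-11·λ ≈ -23.79837, π⊥ = -6-11·λ' ≈ 0.79837 ∈ [-0.5, 1.1) ⇒ IN Λ
candidate 4: (m,n)=(4,6) → π∥ = 4+6·λ ≈ 13.70820, π⊥ = 4+6·λ' ≈ 0.29180 ∈ [-0.5, 1.1) ⇒ IN Λ
candidate 5: (m,n)=(-2,-2) → π∥ = -2-2·λ ≈ -5.23607, π⊥ = -2-2·λ' ≈ -0.76393 ∉ [-0.5, 1.1) ⇒ out
candidate 6: (m,n)=(-3,-5) → π∥ = -3-5·λ ≈ -11.09017, π⊥ = -3-5·λ' ≈ 0.09017 ∈ [-0.5, 1.1) ⇒ IN Λ

3, 4, 6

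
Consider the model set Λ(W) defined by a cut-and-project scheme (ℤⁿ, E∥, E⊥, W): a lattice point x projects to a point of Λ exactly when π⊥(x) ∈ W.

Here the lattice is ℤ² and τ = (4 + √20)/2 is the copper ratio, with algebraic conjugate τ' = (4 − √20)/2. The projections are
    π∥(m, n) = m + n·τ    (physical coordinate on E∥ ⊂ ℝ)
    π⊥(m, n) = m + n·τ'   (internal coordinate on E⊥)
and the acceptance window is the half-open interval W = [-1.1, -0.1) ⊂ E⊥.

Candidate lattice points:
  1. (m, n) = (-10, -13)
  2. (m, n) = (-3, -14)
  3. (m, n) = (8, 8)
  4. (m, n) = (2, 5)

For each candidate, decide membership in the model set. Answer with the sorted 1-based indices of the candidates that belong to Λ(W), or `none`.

τ' = (4−√20)/2 ≈ -0.2361.
#1 (-10,-13): internal coord -10 + (-13)·τ' = -6.9311; -6.9311 ∉ [-1.1, -0.1) → out
#2 (-3,-14): internal coord -3 + (-14)·τ' = +0.3050; +0.3050 ∉ [-1.1, -0.1) → out
#3 (8,8): internal coord 8 + (8)·τ' = +6.1115; +6.1115 ∉ [-1.1, -0.1) → out
#4 (2,5): internal coord 2 + (5)·τ' = +0.8197; +0.8197 ∉ [-1.1, -0.1) → out

none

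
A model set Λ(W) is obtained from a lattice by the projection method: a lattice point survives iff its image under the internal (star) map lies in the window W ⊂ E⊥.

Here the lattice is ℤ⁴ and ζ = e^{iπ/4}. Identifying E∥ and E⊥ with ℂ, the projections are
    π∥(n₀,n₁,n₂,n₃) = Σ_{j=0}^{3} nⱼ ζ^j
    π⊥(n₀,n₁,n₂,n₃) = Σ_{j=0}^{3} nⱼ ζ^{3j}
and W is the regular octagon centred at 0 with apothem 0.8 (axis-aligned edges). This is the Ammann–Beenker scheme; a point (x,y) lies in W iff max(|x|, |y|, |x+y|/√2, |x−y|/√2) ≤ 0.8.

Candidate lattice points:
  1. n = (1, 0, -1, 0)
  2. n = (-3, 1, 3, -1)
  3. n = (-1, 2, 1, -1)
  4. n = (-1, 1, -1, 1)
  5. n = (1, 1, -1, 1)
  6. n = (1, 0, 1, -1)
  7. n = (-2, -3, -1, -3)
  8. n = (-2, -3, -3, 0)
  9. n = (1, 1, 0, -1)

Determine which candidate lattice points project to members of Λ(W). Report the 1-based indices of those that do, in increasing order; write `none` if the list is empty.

With ζ = e^{iπ/4} the internal vectors are ζ^0,ζ^3,ζ^6,ζ^9.
#1 (1, 0, -1, 0): internal (1.0000, 1.0000); octagon support 1.4142 vs apothem 0.8 → ∉ W
#2 (-3, 1, 3, -1): internal (-4.4142, -3.0000); octagon support 5.2426 vs apothem 0.8 → ∉ W
#3 (-1, 2, 1, -1): internal (-3.1213, -0.2929); octagon support 3.1213 vs apothem 0.8 → ∉ W
#4 (-1, 1, -1, 1): internal (-1.0000, 2.4142); octagon support 2.4142 vs apothem 0.8 → ∉ W
#5 (1, 1, -1, 1): internal (1.0000, 2.4142); octagon support 2.4142 vs apothem 0.8 → ∉ W
#6 (1, 0, 1, -1): internal (0.2929, -1.7071); octagon support 1.7071 vs apothem 0.8 → ∉ W
#7 (-2, -3, -1, -3): internal (-2.0000, -3.2426); octagon support 3.7071 vs apothem 0.8 → ∉ W
#8 (-2, -3, -3, 0): internal (0.1213, 0.8787); octagon support 0.8787 vs apothem 0.8 → ∉ W
#9 (1, 1, 0, -1): internal (-0.4142, 0.0000); octagon support 0.4142 vs apothem 0.8 → ∈ W

9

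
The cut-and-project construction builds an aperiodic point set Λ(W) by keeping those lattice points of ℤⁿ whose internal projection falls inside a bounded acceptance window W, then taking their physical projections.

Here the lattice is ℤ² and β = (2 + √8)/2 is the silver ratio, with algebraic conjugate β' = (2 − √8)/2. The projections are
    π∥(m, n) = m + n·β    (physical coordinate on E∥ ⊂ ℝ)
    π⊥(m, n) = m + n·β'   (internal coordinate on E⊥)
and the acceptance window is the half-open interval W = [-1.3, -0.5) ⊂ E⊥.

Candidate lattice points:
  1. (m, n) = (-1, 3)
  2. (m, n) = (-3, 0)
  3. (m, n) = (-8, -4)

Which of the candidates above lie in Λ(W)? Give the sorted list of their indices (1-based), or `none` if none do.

Numerically β ≈ 2.414214 and β' = −1/β ≈ -0.414214.
[1] lift (-1,3): star map gives -2.242641; window check -1.3 ≤ -2.242641 < -0.5 is false → out
[2] lift (-3,0): star map gives -3.000000; window check -1.3 ≤ -3.000000 < -0.5 is false → out
[3] lift (-8,-4): star map gives -6.343146; window check -1.3 ≤ -6.343146 < -0.5 is false → out

none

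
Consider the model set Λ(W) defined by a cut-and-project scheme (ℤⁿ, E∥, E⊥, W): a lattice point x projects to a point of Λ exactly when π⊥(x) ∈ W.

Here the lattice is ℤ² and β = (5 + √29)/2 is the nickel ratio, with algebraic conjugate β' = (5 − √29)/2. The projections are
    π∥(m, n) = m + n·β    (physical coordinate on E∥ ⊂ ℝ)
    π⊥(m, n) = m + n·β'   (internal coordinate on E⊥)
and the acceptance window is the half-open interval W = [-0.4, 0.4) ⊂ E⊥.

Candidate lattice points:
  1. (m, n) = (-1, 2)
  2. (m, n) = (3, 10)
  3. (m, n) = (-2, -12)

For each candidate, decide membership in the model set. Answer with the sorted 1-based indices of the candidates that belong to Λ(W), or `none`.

β' = (5−√29)/2 ≈ -0.192582.
#1 (-1,2): internal coord -1 + (2)·β' = -1.385165; -1.385165 ∉ [-0.4, 0.4) → out
#2 (3,10): internal coord 3 + (10)·β' = +1.074176; +1.074176 ∉ [-0.4, 0.4) → out
#3 (-2,-12): internal coord -2 + (-12)·β' = +0.310989; +0.310989 ∈ [-0.4, 0.4) → IN Λ

3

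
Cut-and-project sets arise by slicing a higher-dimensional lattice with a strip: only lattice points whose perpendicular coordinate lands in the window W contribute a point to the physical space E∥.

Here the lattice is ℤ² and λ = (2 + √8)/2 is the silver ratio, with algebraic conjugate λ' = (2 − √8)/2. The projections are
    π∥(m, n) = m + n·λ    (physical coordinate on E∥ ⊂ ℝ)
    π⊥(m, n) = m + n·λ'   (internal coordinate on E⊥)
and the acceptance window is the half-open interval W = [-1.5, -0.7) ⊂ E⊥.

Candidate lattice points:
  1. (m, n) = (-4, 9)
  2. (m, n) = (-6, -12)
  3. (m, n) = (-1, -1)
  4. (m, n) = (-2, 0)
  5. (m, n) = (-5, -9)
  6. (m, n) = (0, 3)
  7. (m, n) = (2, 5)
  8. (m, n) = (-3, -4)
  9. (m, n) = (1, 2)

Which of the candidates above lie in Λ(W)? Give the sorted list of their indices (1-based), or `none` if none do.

λ' = (2−√8)/2 ≈ -0.414214.
#1 (-4,9): internal coord -4 + (9)·λ' = -7.727922; -7.727922 ∉ [-1.5, -0.7) → out
#2 (-6,-12): internal coord -6 + (-12)·λ' = -1.029437; -1.029437 ∈ [-1.5, -0.7) → IN Λ
#3 (-1,-1): internal coord -1 + (-1)·λ' = -0.585786; -0.585786 ∉ [-1.5, -0.7) → out
#4 (-2,0): internal coord -2 + (0)·λ' = -2.000000; -2.000000 ∉ [-1.5, -0.7) → out
#5 (-5,-9): internal coord -5 + (-9)·λ' = -1.272078; -1.272078 ∈ [-1.5, -0.7) → IN Λ
#6 (0,3): internal coord 0 + (3)·λ' = -1.242641; -1.242641 ∈ [-1.5, -0.7) → IN Λ
#7 (2,5): internal coord 2 + (5)·λ' = -0.071068; -0.071068 ∉ [-1.5, -0.7) → out
#8 (-3,-4): internal coord -3 + (-4)·λ' = -1.343146; -1.343146 ∈ [-1.5, -0.7) → IN Λ
#9 (1,2): internal coord 1 + (2)·λ' = +0.171573; +0.171573 ∉ [-1.5, -0.7) → out

2, 5, 6, 8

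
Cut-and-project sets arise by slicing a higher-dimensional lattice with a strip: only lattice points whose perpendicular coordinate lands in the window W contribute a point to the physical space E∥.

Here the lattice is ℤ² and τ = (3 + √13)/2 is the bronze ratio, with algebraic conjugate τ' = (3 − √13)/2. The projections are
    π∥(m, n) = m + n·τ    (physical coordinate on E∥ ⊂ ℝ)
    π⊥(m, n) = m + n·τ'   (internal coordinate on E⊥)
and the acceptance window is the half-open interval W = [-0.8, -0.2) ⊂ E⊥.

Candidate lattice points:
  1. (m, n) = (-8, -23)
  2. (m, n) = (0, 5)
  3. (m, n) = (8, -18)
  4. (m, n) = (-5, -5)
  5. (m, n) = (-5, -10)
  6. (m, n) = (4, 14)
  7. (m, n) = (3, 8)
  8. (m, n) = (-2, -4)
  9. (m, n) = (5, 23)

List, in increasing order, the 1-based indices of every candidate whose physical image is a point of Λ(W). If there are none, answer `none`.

τ' = (3−√13)/2 ≈ -0.3028.
#1 (-8,-23): internal coord -8 + (-23)·τ' = -1.0362; -1.0362 ∉ [-0.8, -0.2) → out
#2 (0,5): internal coord 0 + (5)·τ' = -1.5139; -1.5139 ∉ [-0.8, -0.2) → out
#3 (8,-18): internal coord 8 + (-18)·τ' = +13.4500; +13.4500 ∉ [-0.8, -0.2) → out
#4 (-5,-5): internal coord -5 + (-5)·τ' = -3.4861; -3.4861 ∉ [-0.8, -0.2) → out
#5 (-5,-10): internal coord -5 + (-10)·τ' = -1.9722; -1.9722 ∉ [-0.8, -0.2) → out
#6 (4,14): internal coord 4 + (14)·τ' = -0.2389; -0.2389 ∈ [-0.8, -0.2) → IN Λ
#7 (3,8): internal coord 3 + (8)·τ' = +0.5778; +0.5778 ∉ [-0.8, -0.2) → out
#8 (-2,-4): internal coord -2 + (-4)·τ' = -0.7889; -0.7889 ∈ [-0.8, -0.2) → IN Λ
#9 (5,23): internal coord 5 + (23)·τ' = -1.9638; -1.9638 ∉ [-0.8, -0.2) → out

6, 8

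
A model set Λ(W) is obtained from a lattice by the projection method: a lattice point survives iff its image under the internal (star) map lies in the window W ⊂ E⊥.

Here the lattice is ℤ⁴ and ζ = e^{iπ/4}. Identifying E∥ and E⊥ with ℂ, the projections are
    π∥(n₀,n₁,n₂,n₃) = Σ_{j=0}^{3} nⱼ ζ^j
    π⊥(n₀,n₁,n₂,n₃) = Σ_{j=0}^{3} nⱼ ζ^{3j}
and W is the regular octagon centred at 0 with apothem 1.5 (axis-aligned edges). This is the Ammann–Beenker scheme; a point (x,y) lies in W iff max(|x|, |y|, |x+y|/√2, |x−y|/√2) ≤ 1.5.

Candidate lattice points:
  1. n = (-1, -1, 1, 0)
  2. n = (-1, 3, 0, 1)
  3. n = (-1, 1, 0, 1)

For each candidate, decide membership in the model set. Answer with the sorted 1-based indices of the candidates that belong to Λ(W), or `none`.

none

With ζ = e^{iπ/4} the internal vectors are ζ^0,ζ^3,ζ^6,ζ^9.
candidate 1: n = (-1, -1, 1, 0) → π⊥ ≈ (-0.292893, -1.707107); max(|x|,|y|,|x±y|/√2) = 1.707107 > 1.5 ⇒ ∉ W
candidate 2: n = (-1, 3, 0, 1) → π⊥ ≈ (-2.414214, +2.828427); max(|x|,|y|,|x±y|/√2) = 3.707107 > 1.5 ⇒ ∉ W
candidate 3: n = (-1, 1, 0, 1) → π⊥ ≈ (-1.000000, +1.414214); max(|x|,|y|,|x±y|/√2) = 1.707107 > 1.5 ⇒ ∉ W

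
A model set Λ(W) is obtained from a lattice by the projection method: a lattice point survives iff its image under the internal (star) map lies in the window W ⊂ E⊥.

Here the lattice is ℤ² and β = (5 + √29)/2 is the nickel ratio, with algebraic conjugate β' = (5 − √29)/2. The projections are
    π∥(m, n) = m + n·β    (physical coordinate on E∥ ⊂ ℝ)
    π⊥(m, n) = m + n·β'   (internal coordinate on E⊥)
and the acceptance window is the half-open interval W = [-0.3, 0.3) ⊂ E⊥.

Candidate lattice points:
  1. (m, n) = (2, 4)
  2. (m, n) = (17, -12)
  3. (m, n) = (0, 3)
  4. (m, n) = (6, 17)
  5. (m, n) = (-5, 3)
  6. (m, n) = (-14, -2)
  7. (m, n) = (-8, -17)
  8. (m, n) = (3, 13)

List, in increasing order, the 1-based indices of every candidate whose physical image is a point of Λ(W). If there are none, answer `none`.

Numerically β ≈ 5.19258 and β' = −1/β ≈ -0.19258.
[1] lift (2,4): star map gives 1.22967; window check -0.3 ≤ 1.22967 < 0.3 is false → out
[2] lift (17,-12): star map gives 19.31099; window check -0.3 ≤ 19.31099 < 0.3 is false → out
[3] lift (0,3): star map gives -0.57775; window check -0.3 ≤ -0.57775 < 0.3 is false → out
[4] lift (6,17): star map gives 2.72610; window check -0.3 ≤ 2.72610 < 0.3 is false → out
[5] lift (-5,3): star map gives -5.57775; window check -0.3 ≤ -5.57775 < 0.3 is false → out
[6] lift (-14,-2): star map gives -13.61484; window check -0.3 ≤ -13.61484 < 0.3 is false → out
[7] lift (-8,-17): star map gives -4.72610; window check -0.3 ≤ -4.72610 < 0.3 is false → out
[8] lift (3,13): star map gives 0.49643; window check -0.3 ≤ 0.49643 < 0.3 is false → out

none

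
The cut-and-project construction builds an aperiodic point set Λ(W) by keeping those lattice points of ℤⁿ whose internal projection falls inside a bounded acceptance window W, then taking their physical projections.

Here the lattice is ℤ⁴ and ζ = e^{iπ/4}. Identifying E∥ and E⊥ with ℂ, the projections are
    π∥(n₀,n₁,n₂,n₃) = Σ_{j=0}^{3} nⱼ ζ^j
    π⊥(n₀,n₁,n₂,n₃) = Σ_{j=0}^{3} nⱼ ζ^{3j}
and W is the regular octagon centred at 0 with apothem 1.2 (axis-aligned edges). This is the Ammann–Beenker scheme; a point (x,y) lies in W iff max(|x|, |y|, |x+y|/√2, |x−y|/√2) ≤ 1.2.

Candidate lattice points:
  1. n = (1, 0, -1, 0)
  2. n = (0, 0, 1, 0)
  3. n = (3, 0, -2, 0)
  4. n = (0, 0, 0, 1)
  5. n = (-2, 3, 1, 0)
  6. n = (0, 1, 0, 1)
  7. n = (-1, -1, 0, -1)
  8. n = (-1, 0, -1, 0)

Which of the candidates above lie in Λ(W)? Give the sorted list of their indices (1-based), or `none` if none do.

2, 4

π⊥(n) = n₀ + n₁ζ³ + n₂ζ⁶ + n₃ζ⁹ where ζ = e^{iπ/4}.
#1 (1, 0, -1, 0): internal (1.000000, 1.000000); octagon support 1.414214 vs apothem 1.2 → ∉ W
#2 (0, 0, 1, 0): internal (0.000000, -1.000000); octagon support 1.000000 vs apothem 1.2 → ∈ W
#3 (3, 0, -2, 0): internal (3.000000, 2.000000); octagon support 3.535534 vs apothem 1.2 → ∉ W
#4 (0, 0, 0, 1): internal (0.707107, 0.707107); octagon support 1.000000 vs apothem 1.2 → ∈ W
#5 (-2, 3, 1, 0): internal (-4.121320, 1.121320); octagon support 4.121320 vs apothem 1.2 → ∉ W
#6 (0, 1, 0, 1): internal (0.000000, 1.414214); octagon support 1.414214 vs apothem 1.2 → ∉ W
#7 (-1, -1, 0, -1): internal (-1.000000, -1.414214); octagon support 1.707107 vs apothem 1.2 → ∉ W
#8 (-1, 0, -1, 0): internal (-1.000000, 1.000000); octagon support 1.414214 vs apothem 1.2 → ∉ W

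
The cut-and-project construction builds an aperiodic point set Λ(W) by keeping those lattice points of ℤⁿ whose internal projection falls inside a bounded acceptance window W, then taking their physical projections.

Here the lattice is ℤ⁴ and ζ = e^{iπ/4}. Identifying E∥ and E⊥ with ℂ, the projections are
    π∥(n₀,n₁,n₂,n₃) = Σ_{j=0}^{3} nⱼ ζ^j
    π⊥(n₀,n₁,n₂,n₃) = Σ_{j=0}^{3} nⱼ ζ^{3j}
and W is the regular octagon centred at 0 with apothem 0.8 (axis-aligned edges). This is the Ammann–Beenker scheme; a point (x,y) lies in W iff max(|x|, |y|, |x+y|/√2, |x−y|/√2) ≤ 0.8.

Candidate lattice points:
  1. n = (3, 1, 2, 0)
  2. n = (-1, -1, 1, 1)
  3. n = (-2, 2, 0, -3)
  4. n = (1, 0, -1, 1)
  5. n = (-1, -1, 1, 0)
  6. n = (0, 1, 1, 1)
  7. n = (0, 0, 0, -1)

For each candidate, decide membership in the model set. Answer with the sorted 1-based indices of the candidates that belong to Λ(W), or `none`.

With ζ = e^{iπ/4} the internal vectors are ζ^0,ζ^3,ζ^6,ζ^9.
candidate 1: n = (3, 1, 2, 0) → π⊥ ≈ (+2.2929, -1.2929); max(|x|,|y|,|x±y|/√2) = 2.5355 > 0.8 ⇒ ∉ W
candidate 2: n = (-1, -1, 1, 1) → π⊥ ≈ (+0.4142, -1.0000); max(|x|,|y|,|x±y|/√2) = 1.0000 > 0.8 ⇒ ∉ W
candidate 3: n = (-2, 2, 0, -3) → π⊥ ≈ (-5.5355, -0.7071); max(|x|,|y|,|x±y|/√2) = 5.5355 > 0.8 ⇒ ∉ W
candidate 4: n = (1, 0, -1, 1) → π⊥ ≈ (+1.7071, +1.7071); max(|x|,|y|,|x±y|/√2) = 2.4142 > 0.8 ⇒ ∉ W
candidate 5: n = (-1, -1, 1, 0) → π⊥ ≈ (-0.2929, -1.7071); max(|x|,|y|,|x±y|/√2) = 1.7071 > 0.8 ⇒ ∉ W
candidate 6: n = (0, 1, 1, 1) → π⊥ ≈ (+0.0000, +0.4142); max(|x|,|y|,|x±y|/√2) = 0.4142 ≤ 0.8 ⇒ ∈ W
candidate 7: n = (0, 0, 0, -1) → π⊥ ≈ (-0.7071, -0.7071); max(|x|,|y|,|x±y|/√2) = 1.0000 > 0.8 ⇒ ∉ W

6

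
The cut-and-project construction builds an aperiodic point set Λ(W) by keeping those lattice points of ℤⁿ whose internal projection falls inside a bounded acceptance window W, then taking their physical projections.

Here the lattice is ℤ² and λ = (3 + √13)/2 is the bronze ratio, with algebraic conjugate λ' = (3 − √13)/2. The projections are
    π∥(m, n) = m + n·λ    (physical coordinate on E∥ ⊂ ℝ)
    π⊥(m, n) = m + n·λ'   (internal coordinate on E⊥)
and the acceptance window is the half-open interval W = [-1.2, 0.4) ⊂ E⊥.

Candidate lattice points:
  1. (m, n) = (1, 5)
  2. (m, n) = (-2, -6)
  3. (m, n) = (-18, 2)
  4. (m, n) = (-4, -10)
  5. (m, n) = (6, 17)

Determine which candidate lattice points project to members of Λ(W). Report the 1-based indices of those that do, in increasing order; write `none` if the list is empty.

λ' = (3−√13)/2 ≈ -0.302776.
[1] lift (1,5): star map gives -0.513878; window check -1.2 ≤ -0.513878 < 0.4 is true → IN Λ
[2] lift (-2,-6): star map gives -0.183346; window check -1.2 ≤ -0.183346 < 0.4 is true → IN Λ
[3] lift (-18,2): star map gives -18.605551; window check -1.2 ≤ -18.605551 < 0.4 is false → out
[4] lift (-4,-10): star map gives -0.972244; window check -1.2 ≤ -0.972244 < 0.4 is true → IN Λ
[5] lift (6,17): star map gives 0.852814; window check -1.2 ≤ 0.852814 < 0.4 is false → out

1, 2, 4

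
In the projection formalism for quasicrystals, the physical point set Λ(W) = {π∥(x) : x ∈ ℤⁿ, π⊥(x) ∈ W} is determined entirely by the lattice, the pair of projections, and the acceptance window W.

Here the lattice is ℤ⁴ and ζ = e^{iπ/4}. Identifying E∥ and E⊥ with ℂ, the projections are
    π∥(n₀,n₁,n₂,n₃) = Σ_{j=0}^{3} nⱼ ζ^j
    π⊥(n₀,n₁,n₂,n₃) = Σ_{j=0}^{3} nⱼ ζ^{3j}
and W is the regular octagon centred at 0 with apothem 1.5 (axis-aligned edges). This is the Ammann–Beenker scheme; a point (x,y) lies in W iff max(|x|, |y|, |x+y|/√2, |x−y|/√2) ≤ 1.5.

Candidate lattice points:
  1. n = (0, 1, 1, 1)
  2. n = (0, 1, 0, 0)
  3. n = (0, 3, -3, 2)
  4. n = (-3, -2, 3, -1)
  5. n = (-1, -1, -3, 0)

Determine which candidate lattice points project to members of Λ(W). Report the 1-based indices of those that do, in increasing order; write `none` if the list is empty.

1, 2

With ζ = e^{iπ/4} the internal vectors are ζ^0,ζ^3,ζ^6,ζ^9.
candidate 1: n = (0, 1, 1, 1) → π⊥ ≈ (+0.000000, +0.414214); max(|x|,|y|,|x±y|/√2) = 0.414214 ≤ 1.5 ⇒ ∈ W
candidate 2: n = (0, 1, 0, 0) → π⊥ ≈ (-0.707107, +0.707107); max(|x|,|y|,|x±y|/√2) = 1.000000 ≤ 1.5 ⇒ ∈ W
candidate 3: n = (0, 3, -3, 2) → π⊥ ≈ (-0.707107, +6.535534); max(|x|,|y|,|x±y|/√2) = 6.535534 > 1.5 ⇒ ∉ W
candidate 4: n = (-3, -2, 3, -1) → π⊥ ≈ (-2.292893, -5.121320); max(|x|,|y|,|x±y|/√2) = 5.242641 > 1.5 ⇒ ∉ W
candidate 5: n = (-1, -1, -3, 0) → π⊥ ≈ (-0.292893, +2.292893); max(|x|,|y|,|x±y|/√2) = 2.292893 > 1.5 ⇒ ∉ W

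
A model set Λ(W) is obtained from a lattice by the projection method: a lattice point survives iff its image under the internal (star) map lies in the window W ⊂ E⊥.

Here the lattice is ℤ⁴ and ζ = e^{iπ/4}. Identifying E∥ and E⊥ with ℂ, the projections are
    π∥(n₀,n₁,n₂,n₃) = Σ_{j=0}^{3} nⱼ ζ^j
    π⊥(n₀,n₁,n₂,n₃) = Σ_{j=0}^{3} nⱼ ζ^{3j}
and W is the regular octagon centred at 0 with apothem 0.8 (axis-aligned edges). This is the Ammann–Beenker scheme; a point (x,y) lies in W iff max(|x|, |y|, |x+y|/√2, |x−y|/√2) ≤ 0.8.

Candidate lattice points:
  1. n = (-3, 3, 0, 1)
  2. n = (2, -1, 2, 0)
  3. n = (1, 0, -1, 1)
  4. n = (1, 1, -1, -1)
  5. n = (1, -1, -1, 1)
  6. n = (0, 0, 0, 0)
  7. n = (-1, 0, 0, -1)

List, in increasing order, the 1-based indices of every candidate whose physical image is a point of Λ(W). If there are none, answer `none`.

Internal map: ζ^{3j} for j=0..3 gives (1,0), (−√2/2,√2/2), (0,−1), (√2/2,√2/2).
candidate 1: n = (-3, 3, 0, 1) → π⊥ ≈ (-4.4142, +2.8284); max(|x|,|y|,|x±y|/√2) = 5.1213 > 0.8 ⇒ ∉ W
candidate 2: n = (2, -1, 2, 0) → π⊥ ≈ (+2.7071, -2.7071); max(|x|,|y|,|x±y|/√2) = 3.8284 > 0.8 ⇒ ∉ W
candidate 3: n = (1, 0, -1, 1) → π⊥ ≈ (+1.7071, +1.7071); max(|x|,|y|,|x±y|/√2) = 2.4142 > 0.8 ⇒ ∉ W
candidate 4: n = (1, 1, -1, -1) → π⊥ ≈ (-0.4142, +1.0000); max(|x|,|y|,|x±y|/√2) = 1.0000 > 0.8 ⇒ ∉ W
candidate 5: n = (1, -1, -1, 1) → π⊥ ≈ (+2.4142, +1.0000); max(|x|,|y|,|x±y|/√2) = 2.4142 > 0.8 ⇒ ∉ W
candidate 6: n = (0, 0, 0, 0) → π⊥ ≈ (+0.0000, +0.0000); max(|x|,|y|,|x±y|/√2) = 0.0000 ≤ 0.8 ⇒ ∈ W
candidate 7: n = (-1, 0, 0, -1) → π⊥ ≈ (-1.7071, -0.7071); max(|x|,|y|,|x±y|/√2) = 1.7071 > 0.8 ⇒ ∉ W

6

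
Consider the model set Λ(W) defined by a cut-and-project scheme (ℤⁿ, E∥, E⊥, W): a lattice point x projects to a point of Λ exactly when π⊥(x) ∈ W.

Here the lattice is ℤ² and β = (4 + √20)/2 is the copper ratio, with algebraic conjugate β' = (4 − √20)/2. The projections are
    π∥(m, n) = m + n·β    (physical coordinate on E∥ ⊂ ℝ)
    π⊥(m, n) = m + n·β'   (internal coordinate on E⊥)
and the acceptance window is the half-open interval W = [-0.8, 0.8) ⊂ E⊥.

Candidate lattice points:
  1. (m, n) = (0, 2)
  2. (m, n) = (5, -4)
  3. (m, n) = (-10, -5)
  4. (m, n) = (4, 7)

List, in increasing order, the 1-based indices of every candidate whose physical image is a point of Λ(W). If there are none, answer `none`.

1

β' = (4−√20)/2 ≈ -0.23607.
candidate 1: (m,n)=(0,2) → π∥ = 0+2·β ≈ 8.47214, π⊥ = 0+2·β' ≈ -0.47214 ∈ [-0.8, 0.8) ⇒ IN Λ
candidate 2: (m,n)=(5,-4) → π∥ = 5-4·β ≈ -11.94427, π⊥ = 5-4·β' ≈ 5.94427 ∉ [-0.8, 0.8) ⇒ out
candidate 3: (m,n)=(-10,-5) → π∥ = -10-5·β ≈ -31.18034, π⊥ = -10-5·β' ≈ -8.81966 ∉ [-0.8, 0.8) ⇒ out
candidate 4: (m,n)=(4,7) → π∥ = 4+7·β ≈ 33.65248, π⊥ = 4+7·β' ≈ 2.34752 ∉ [-0.8, 0.8) ⇒ out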